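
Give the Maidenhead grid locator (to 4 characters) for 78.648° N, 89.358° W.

EQ58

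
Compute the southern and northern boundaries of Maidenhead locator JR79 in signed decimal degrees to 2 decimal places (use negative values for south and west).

89.00, 90.00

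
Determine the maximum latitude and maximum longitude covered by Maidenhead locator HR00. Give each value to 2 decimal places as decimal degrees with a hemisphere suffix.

81.00° N, 38.00° W

Field H=7, R=17: +7·20° lon, +17·10° lat → SW at lon -40°, lat 80°.
Square 0, 0: +0·2° lon, +0·1° lat → SW at lon -40°, lat 80°.
Cell spans 2° lon × 1° lat. NE corner is SW corner plus one full cell.
latitude 81.00° N, longitude 38.00° W.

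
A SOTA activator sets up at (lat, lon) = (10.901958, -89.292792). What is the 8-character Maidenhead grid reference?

EK50iv46

Offset from 180°W / 90°S: lon 90.70721°, lat 100.90196°.
Field: lon ⌊90.70721/20⌋ = 4 → E; lat ⌊100.90196/10⌋ = 10 → K.
Square: lon ⌊10.70721/2⌋ = 5; lat ⌊0.90196/1⌋ = 0.
Subsquare: lon ⌊0.70721/0.0833333⌋ = 8 → i; lat ⌊0.90196/0.0416667⌋ = 21 → v.
Extended square: lon ⌊0.04054/0.00833333⌋ = 4; lat ⌊0.02696/0.00416667⌋ = 6.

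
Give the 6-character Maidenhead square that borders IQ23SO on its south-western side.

IQ23rn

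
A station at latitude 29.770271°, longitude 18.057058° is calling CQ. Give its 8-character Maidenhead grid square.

Add 180° to longitude and 90° to latitude: 198.05706, 119.77027.
Field: 198.05706/20 → 9 → J, 119.77027/10 → 11 → L; chars JL.
Square: 18.05706/2 → 9, 9.77027/1 → 9; chars 99.
Subsquare: 0.05706/0.0833333 → 0 → a, 0.77027/0.0416667 → 18 → s; chars as.
Extended square: 0.05706/0.00833333 → 6, 0.02027/0.00416667 → 4; chars 64.

JL99as64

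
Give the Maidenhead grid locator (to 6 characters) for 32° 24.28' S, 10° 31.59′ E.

JF57go

Offset from 180°W / 90°S: lon 190.5265°, lat 57.5953°.
Field: 190.5265/20 → 9 → J, 57.5953/10 → 5 → F; chars JF.
Square: 10.5265/2 → 5, 7.5953/1 → 7; chars 57.
Subsquare: 0.5265/0.0833333 → 6 → g, 0.5953/0.0416667 → 14 → o; chars go.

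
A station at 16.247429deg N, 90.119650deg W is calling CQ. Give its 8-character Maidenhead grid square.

Shift to the Maidenhead origin (180°W, 90°S): lon 89.88035, lat 106.24743.
Field: lon ⌊89.88035/20⌋ = 4 → E; lat ⌊106.24743/10⌋ = 10 → K.
Square: lon ⌊9.88035/2⌋ = 4; lat ⌊6.24743/1⌋ = 6.
Subsquare: lon ⌊1.88035/0.0833333⌋ = 22 → w; lat ⌊0.24743/0.0416667⌋ = 5 → f.
Extended square: lon ⌊0.04702/0.00833333⌋ = 5; lat ⌊0.03910/0.00416667⌋ = 9.

EK46wf59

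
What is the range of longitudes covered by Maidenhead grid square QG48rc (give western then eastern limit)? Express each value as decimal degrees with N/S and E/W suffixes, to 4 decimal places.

149.4167° E, 149.5000° E

Field Q=16, G=6: +16·20° lon, +6·10° lat → SW at lon 140°, lat -30°.
Square 4, 8: +4·2° lon, +8·1° lat → SW at lon 148°, lat -22°.
Subsquare r=17, c=2: +17·0.0833333° lon, +2·0.0416667° lat → SW at lon 149.417°, lat -21.9167°.
Cell spans 0.0833333° lon × 0.0416667° lat.
west 149.4167° E, east 149.5000° E.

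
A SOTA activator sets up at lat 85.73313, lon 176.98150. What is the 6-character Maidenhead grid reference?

RR85lr

Add 180° to longitude and 90° to latitude: 356.9815, 175.7331.
Field (20°×10°, letters A–R): lon ⌊356.9815/20⌋ = 17 → R; lat ⌊175.7331/10⌋ = 17 → R.
Square (2°×1°, digits 0–9): lon ⌊16.9815/2⌋ = 8; lat ⌊5.7331/1⌋ = 5.
Subsquare (5′×2.5′, letters a–x): lon ⌊0.9815/0.0833333⌋ = 11 → l; lat ⌊0.7331/0.0416667⌋ = 17 → r.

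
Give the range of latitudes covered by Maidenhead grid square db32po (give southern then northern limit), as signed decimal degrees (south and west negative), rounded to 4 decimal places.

-77.4167, -77.3750

Field D=3, B=1: +3·20° lon, +1·10° lat → SW at lon -120°, lat -80°.
Square 3, 2: +3·2° lon, +2·1° lat → SW at lon -114°, lat -78°.
Subsquare p=15, o=14: +15·0.0833333° lon, +14·0.0416667° lat → SW at lon -112.75°, lat -77.4167°.
Cell spans 0.0833333° lon × 0.0416667° lat.
south -77.4167, north -77.3750.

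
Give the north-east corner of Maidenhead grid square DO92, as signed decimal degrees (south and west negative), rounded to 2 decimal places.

53.00, -100.00

Field D=3, O=14: +3·20° lon, +14·10° lat → SW at lon -120°, lat 50°.
Square 9, 2: +9·2° lon, +2·1° lat → SW at lon -102°, lat 52°.
Cell spans 2° lon × 1° lat. NE corner is SW corner plus one full cell.
latitude 53.00, longitude -100.00.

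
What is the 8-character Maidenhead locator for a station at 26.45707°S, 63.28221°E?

Offset from 180°W / 90°S: lon 243.28221°, lat 63.54293°.
Field: 243.28221/20 → 12 → M, 63.54293/10 → 6 → G; chars MG.
Square: 3.28221/2 → 1, 3.54293/1 → 3; chars 13.
Subsquare: 1.28221/0.0833333 → 15 → p, 0.54293/0.0416667 → 13 → n; chars pn.
Extended square: 0.03221/0.00833333 → 3, 0.00126/0.00416667 → 0; chars 30.

MG13pn30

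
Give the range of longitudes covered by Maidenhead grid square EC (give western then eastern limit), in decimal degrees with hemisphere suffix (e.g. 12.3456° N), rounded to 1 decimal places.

Field E=4, C=2: +4·20° lon, +2·10° lat → SW at lon -100°, lat -70°.
Cell spans 20° lon × 10° lat.
west 100.0° W, east 80.0° W.

100.0° W, 80.0° W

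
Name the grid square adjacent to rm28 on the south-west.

Longitude square 2; −1 → 1.
Latitude square 8; −1 → 7.

RM17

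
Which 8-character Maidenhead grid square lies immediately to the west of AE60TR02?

AE60sr92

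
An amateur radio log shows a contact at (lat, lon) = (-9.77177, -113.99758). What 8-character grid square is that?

Shift to the Maidenhead origin (180°W, 90°S): lon 66.00242, lat 80.22823.
Field (20°×10°, letters A–R): lon ⌊66.00242/20⌋ = 3 → D; lat ⌊80.22823/10⌋ = 8 → I.
Square (2°×1°, digits 0–9): lon ⌊6.00242/2⌋ = 3; lat ⌊0.22823/1⌋ = 0.
Subsquare (5′×2.5′, letters a–x): lon ⌊0.00242/0.0833333⌋ = 0 → a; lat ⌊0.22823/0.0416667⌋ = 5 → f.
Extended square (30″×15″, digits 0–9): lon ⌊0.00242/0.00833333⌋ = 0; lat ⌊0.01990/0.00416667⌋ = 4.

DI30af04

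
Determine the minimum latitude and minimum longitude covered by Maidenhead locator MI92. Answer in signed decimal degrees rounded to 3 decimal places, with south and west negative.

-8.000, 78.000

Field M=12, I=8: +12·20° lon, +8·10° lat → SW at lon 60°, lat -10°.
Square 9, 2: +9·2° lon, +2·1° lat → SW at lon 78°, lat -8°.
latitude -8.000, longitude 78.000.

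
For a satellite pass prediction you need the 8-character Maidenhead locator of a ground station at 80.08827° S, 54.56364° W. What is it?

GA29rv28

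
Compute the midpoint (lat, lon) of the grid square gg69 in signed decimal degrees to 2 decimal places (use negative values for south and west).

Field G=6, G=6: +6·20° lon, +6·10° lat → SW at lon -60°, lat -30°.
Square 6, 9: +6·2° lon, +9·1° lat → SW at lon -48°, lat -21°.
Cell spans 2° lon × 1° lat. Centre is SW corner plus half of each.
latitude -20.50, longitude -47.00.

-20.50, -47.00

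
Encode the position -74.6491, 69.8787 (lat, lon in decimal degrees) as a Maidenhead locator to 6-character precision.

MB45wi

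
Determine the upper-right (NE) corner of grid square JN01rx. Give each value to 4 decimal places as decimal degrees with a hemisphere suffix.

42.0000° N, 1.5000° E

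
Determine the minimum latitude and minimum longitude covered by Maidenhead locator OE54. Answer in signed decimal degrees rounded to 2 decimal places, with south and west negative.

Field O=14, E=4: +14·20° lon, +4·10° lat → SW at lon 100°, lat -50°.
Square 5, 4: +5·2° lon, +4·1° lat → SW at lon 110°, lat -46°.
latitude -46.00, longitude 110.00.

-46.00, 110.00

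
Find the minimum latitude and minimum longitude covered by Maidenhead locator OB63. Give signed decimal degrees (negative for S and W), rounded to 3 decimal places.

-77.000, 112.000

Field O=14, B=1: +14·20° lon, +1·10° lat → SW at lon 100°, lat -80°.
Square 6, 3: +6·2° lon, +3·1° lat → SW at lon 112°, lat -77°.
latitude -77.000, longitude 112.000.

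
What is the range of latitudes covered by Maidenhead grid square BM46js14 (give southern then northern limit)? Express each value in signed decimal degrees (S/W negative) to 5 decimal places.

36.76667, 36.77083

Field B=1, M=12: +1·20° lon, +12·10° lat → SW at lon -160°, lat 30°.
Square 4, 6: +4·2° lon, +6·1° lat → SW at lon -152°, lat 36°.
Subsquare j=9, s=18: +9·0.0833333° lon, +18·0.0416667° lat → SW at lon -151.25°, lat 36.75°.
Extended square 1, 4: +1·0.00833333° lon, +4·0.00416667° lat → SW at lon -151.242°, lat 36.7667°.
Cell spans 0.00833333° lon × 0.00416667° lat.
south 36.76667, north 36.77083.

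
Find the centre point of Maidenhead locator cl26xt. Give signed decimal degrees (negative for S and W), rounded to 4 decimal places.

26.8125, -134.0417

Field C=2, L=11: +2·20° lon, +11·10° lat → SW at lon -140°, lat 20°.
Square 2, 6: +2·2° lon, +6·1° lat → SW at lon -136°, lat 26°.
Subsquare x=23, t=19: +23·0.0833333° lon, +19·0.0416667° lat → SW at lon -134.083°, lat 26.7917°.
Cell spans 0.0833333° lon × 0.0416667° lat. Centre is SW corner plus half of each.
latitude 26.8125, longitude -134.0417.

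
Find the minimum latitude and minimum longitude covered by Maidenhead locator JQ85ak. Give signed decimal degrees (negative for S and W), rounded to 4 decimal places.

75.4167, 16.0000

Field J=9, Q=16: +9·20° lon, +16·10° lat → SW at lon 0°, lat 70°.
Square 8, 5: +8·2° lon, +5·1° lat → SW at lon 16°, lat 75°.
Subsquare a=0, k=10: +0·0.0833333° lon, +10·0.0416667° lat → SW at lon 16°, lat 75.4167°.
latitude 75.4167, longitude 16.0000.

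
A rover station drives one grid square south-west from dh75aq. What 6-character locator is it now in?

DH65xp

Longitude subsquare a = 0; −1 → -1, wraps to 23 = x, carry into square.
Longitude square 7; −1 → 6.
Latitude subsquare q = 16; −1 → 15 = p.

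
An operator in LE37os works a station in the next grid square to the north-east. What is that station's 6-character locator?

LE37pt

Longitude subsquare o = 14; +1 → 15 = p.
Latitude subsquare s = 18; +1 → 19 = t.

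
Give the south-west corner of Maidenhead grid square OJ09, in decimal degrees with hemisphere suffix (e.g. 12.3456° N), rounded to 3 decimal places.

9.000° N, 100.000° E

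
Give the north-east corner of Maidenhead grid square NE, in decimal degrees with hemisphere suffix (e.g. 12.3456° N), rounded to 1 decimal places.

40.0° S, 100.0° E

Field N=13, E=4: +13·20° lon, +4·10° lat → SW at lon 80°, lat -50°.
Cell spans 20° lon × 10° lat. NE corner is SW corner plus one full cell.
latitude 40.0° S, longitude 100.0° E.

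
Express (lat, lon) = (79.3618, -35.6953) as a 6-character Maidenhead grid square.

Offset from 180°W / 90°S: lon 144.3047°, lat 169.3618°.
Field: lon ⌊144.3047/20⌋ = 7 → H; lat ⌊169.3618/10⌋ = 16 → Q.
Square: lon ⌊4.3047/2⌋ = 2; lat ⌊9.3618/1⌋ = 9.
Subsquare: lon ⌊0.3047/0.0833333⌋ = 3 → d; lat ⌊0.3618/0.0416667⌋ = 8 → i.

HQ29di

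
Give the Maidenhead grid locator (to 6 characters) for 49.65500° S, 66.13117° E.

ME30bi

Add 180° to longitude and 90° to latitude: 246.1312, 40.3450.
Field: 246.1312/20 → 12 → M, 40.3450/10 → 4 → E; chars ME.
Square: 6.1312/2 → 3, 0.3450/1 → 0; chars 30.
Subsquare: 0.1312/0.0833333 → 1 → b, 0.3450/0.0416667 → 8 → i; chars bi.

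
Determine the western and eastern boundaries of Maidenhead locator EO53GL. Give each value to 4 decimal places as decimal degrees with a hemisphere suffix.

Field E=4, O=14: +4·20° lon, +14·10° lat → SW at lon -100°, lat 50°.
Square 5, 3: +5·2° lon, +3·1° lat → SW at lon -90°, lat 53°.
Subsquare g=6, l=11: +6·0.0833333° lon, +11·0.0416667° lat → SW at lon -89.5°, lat 53.4583°.
Cell spans 0.0833333° lon × 0.0416667° lat.
west 89.5000° W, east 89.4167° W.

89.5000° W, 89.4167° W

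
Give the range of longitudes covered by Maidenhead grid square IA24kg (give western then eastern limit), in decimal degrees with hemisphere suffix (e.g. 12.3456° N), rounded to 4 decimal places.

Field I=8, A=0: +8·20° lon, +0·10° lat → SW at lon -20°, lat -90°.
Square 2, 4: +2·2° lon, +4·1° lat → SW at lon -16°, lat -86°.
Subsquare k=10, g=6: +10·0.0833333° lon, +6·0.0416667° lat → SW at lon -15.1667°, lat -85.75°.
Cell spans 0.0833333° lon × 0.0416667° lat.
west 15.1667° W, east 15.0833° W.

15.1667° W, 15.0833° W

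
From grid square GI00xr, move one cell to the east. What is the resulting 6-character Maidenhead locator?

GI10ar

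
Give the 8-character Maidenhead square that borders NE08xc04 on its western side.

Longitude extended square 0; −1 → -1, wraps to 9, carry into subsquare.
Longitude subsquare x = 23; −1 → 22 = w.
The latitude characters are unchanged.

NE08wc94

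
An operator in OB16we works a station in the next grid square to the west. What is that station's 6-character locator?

OB16ve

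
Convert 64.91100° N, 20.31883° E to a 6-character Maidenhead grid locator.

KP04dv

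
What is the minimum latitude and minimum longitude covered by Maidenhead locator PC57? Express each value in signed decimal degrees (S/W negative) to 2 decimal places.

Field P=15, C=2: +15·20° lon, +2·10° lat → SW at lon 120°, lat -70°.
Square 5, 7: +5·2° lon, +7·1° lat → SW at lon 130°, lat -63°.
latitude -63.00, longitude 130.00.

-63.00, 130.00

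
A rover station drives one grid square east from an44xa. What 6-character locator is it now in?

AN54aa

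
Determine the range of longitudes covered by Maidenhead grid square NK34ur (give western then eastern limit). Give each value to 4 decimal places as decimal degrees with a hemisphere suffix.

87.6667° E, 87.7500° E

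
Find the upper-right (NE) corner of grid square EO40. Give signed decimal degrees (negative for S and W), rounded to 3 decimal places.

51.000, -90.000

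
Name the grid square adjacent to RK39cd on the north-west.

Longitude subsquare c = 2; −1 → 1 = b.
Latitude subsquare d = 3; +1 → 4 = e.

RK39be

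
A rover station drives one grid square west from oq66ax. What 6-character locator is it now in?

OQ56xx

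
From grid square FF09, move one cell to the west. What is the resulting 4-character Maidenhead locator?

EF99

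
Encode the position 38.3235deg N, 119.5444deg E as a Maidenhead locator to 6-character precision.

Offset from 180°W / 90°S: lon 299.5444°, lat 128.3235°.
Field (20°×10°, letters A–R): 299.5444/20 → 14 → O, 128.3235/10 → 12 → M; chars OM.
Square (2°×1°, digits 0–9): 19.5444/2 → 9, 8.3235/1 → 8; chars 98.
Subsquare (5′×2.5′, letters a–x): 1.5444/0.0833333 → 18 → s, 0.3235/0.0416667 → 7 → h; chars sh.

OM98sh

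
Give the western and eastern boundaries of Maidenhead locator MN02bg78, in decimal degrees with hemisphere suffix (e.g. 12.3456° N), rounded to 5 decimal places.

Field M=12, N=13: +12·20° lon, +13·10° lat → SW at lon 60°, lat 40°.
Square 0, 2: +0·2° lon, +2·1° lat → SW at lon 60°, lat 42°.
Subsquare b=1, g=6: +1·0.0833333° lon, +6·0.0416667° lat → SW at lon 60.0833°, lat 42.25°.
Extended square 7, 8: +7·0.00833333° lon, +8·0.00416667° lat → SW at lon 60.1417°, lat 42.2833°.
Cell spans 0.00833333° lon × 0.00416667° lat.
west 60.14167° E, east 60.15000° E.

60.14167° E, 60.15000° E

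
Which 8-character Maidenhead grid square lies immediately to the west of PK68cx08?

PK68bx98

Longitude extended square 0; −1 → -1, wraps to 9, carry into subsquare.
Longitude subsquare c = 2; −1 → 1 = b.
The latitude characters are unchanged.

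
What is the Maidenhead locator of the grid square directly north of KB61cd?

KB61ce

Latitude subsquare d = 3; +1 → 4 = e.
The longitude characters are unchanged.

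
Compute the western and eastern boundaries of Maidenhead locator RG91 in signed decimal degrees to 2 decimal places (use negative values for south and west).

178.00, 180.00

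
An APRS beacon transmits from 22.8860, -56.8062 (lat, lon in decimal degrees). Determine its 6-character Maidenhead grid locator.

GL12ov

Shift to the Maidenhead origin (180°W, 90°S): lon 123.1938, lat 112.8860.
Field: 123.1938/20 → 6 → G, 112.8860/10 → 11 → L; chars GL.
Square: 3.1938/2 → 1, 2.8860/1 → 2; chars 12.
Subsquare: 1.1938/0.0833333 → 14 → o, 0.8860/0.0416667 → 21 → v; chars ov.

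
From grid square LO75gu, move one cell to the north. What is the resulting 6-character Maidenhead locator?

Latitude subsquare u = 20; +1 → 21 = v.
The longitude characters are unchanged.

LO75gv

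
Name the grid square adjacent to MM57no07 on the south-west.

Longitude extended square 0; −1 → -1, wraps to 9, carry into subsquare.
Longitude subsquare n = 13; −1 → 12 = m.
Latitude extended square 7; −1 → 6.

MM57mo96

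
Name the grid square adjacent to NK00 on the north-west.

Longitude square 0; −1 → -1, wraps to 9, carry into field.
Longitude field N = 13; −1 → 12 = M.
Latitude square 0; +1 → 1.

MK91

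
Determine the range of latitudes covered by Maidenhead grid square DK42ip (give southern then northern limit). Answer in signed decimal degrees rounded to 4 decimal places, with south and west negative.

Field D=3, K=10: +3·20° lon, +10·10° lat → SW at lon -120°, lat 10°.
Square 4, 2: +4·2° lon, +2·1° lat → SW at lon -112°, lat 12°.
Subsquare i=8, p=15: +8·0.0833333° lon, +15·0.0416667° lat → SW at lon -111.333°, lat 12.625°.
Cell spans 0.0833333° lon × 0.0416667° lat.
south 12.6250, north 12.6667.

12.6250, 12.6667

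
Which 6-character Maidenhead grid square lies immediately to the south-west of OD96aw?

Longitude subsquare a = 0; −1 → -1, wraps to 23 = x, carry into square.
Longitude square 9; −1 → 8.
Latitude subsquare w = 22; −1 → 21 = v.

OD86xv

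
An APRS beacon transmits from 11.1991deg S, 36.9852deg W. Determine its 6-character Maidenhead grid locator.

Offset from 180°W / 90°S: lon 143.0148°, lat 78.8009°.
Field (20°×10°, letters A–R): lon ⌊143.0148/20⌋ = 7 → H; lat ⌊78.8009/10⌋ = 7 → H.
Square (2°×1°, digits 0–9): lon ⌊3.0148/2⌋ = 1; lat ⌊8.8009/1⌋ = 8.
Subsquare (5′×2.5′, letters a–x): lon ⌊1.0148/0.0833333⌋ = 12 → m; lat ⌊0.8009/0.0416667⌋ = 19 → t.

HH18mt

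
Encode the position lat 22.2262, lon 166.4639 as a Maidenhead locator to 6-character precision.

RL32ff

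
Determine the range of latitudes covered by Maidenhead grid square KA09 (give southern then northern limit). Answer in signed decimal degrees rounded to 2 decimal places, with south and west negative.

-81.00, -80.00

Field K=10, A=0: +10·20° lon, +0·10° lat → SW at lon 20°, lat -90°.
Square 0, 9: +0·2° lon, +9·1° lat → SW at lon 20°, lat -81°.
Cell spans 2° lon × 1° lat.
south -81.00, north -80.00.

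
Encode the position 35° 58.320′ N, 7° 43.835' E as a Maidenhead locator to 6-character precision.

JM35ux

Add 180° to longitude and 90° to latitude: 187.7306, 125.9720.
Field: 187.7306/20 → 9 → J, 125.9720/10 → 12 → M; chars JM.
Square: 7.7306/2 → 3, 5.9720/1 → 5; chars 35.
Subsquare: 1.7306/0.0833333 → 20 → u, 0.9720/0.0416667 → 23 → x; chars ux.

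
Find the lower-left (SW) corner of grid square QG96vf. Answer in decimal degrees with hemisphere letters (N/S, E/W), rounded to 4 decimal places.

23.7917° S, 159.7500° E

Field Q=16, G=6: +16·20° lon, +6·10° lat → SW at lon 140°, lat -30°.
Square 9, 6: +9·2° lon, +6·1° lat → SW at lon 158°, lat -24°.
Subsquare v=21, f=5: +21·0.0833333° lon, +5·0.0416667° lat → SW at lon 159.75°, lat -23.7917°.
latitude 23.7917° S, longitude 159.7500° E.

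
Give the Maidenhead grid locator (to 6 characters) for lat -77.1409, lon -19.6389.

IB02eu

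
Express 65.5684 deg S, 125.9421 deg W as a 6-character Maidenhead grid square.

Offset from 180°W / 90°S: lon 54.0579°, lat 24.4316°.
Field: 54.0579/20 → 2 → C, 24.4316/10 → 2 → C; chars CC.
Square: 14.0579/2 → 7, 4.4316/1 → 4; chars 74.
Subsquare: 0.0579/0.0833333 → 0 → a, 0.4316/0.0416667 → 10 → k; chars ak.

CC74ak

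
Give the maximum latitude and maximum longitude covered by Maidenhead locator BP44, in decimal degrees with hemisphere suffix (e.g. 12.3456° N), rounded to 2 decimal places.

65.00° N, 150.00° W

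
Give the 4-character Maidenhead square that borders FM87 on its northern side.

Latitude square 7; +1 → 8.
The longitude characters are unchanged.

FM88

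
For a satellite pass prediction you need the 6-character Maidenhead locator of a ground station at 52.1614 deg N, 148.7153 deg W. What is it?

BO52pd

Offset from 180°W / 90°S: lon 31.2847°, lat 142.1614°.
Field: lon ⌊31.2847/20⌋ = 1 → B; lat ⌊142.1614/10⌋ = 14 → O.
Square: lon ⌊11.2847/2⌋ = 5; lat ⌊2.1614/1⌋ = 2.
Subsquare: lon ⌊1.2847/0.0833333⌋ = 15 → p; lat ⌊0.1614/0.0416667⌋ = 3 → d.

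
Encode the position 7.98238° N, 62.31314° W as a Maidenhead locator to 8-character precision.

FJ87ux25

Add 180° to longitude and 90° to latitude: 117.68686, 97.98238.
Field: 117.68686/20 → 5 → F, 97.98238/10 → 9 → J; chars FJ.
Square: 17.68686/2 → 8, 7.98238/1 → 7; chars 87.
Subsquare: 1.68686/0.0833333 → 20 → u, 0.98238/0.0416667 → 23 → x; chars ux.
Extended square: 0.02019/0.00833333 → 2, 0.02405/0.00416667 → 5; chars 25.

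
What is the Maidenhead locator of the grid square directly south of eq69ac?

Latitude subsquare c = 2; −1 → 1 = b.
The longitude characters are unchanged.

EQ69ab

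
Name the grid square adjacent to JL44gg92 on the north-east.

JL44hg03

Longitude extended square 9; +1 → 10, wraps to 0, carry into subsquare.
Longitude subsquare g = 6; +1 → 7 = h.
Latitude extended square 2; +1 → 3.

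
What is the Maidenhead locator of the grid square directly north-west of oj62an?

Longitude subsquare a = 0; −1 → -1, wraps to 23 = x, carry into square.
Longitude square 6; −1 → 5.
Latitude subsquare n = 13; +1 → 14 = o.

OJ52xo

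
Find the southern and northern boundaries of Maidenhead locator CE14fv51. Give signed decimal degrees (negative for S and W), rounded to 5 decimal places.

Field C=2, E=4: +2·20° lon, +4·10° lat → SW at lon -140°, lat -50°.
Square 1, 4: +1·2° lon, +4·1° lat → SW at lon -138°, lat -46°.
Subsquare f=5, v=21: +5·0.0833333° lon, +21·0.0416667° lat → SW at lon -137.583°, lat -45.125°.
Extended square 5, 1: +5·0.00833333° lon, +1·0.00416667° lat → SW at lon -137.542°, lat -45.1208°.
Cell spans 0.00833333° lon × 0.00416667° lat.
south -45.12083, north -45.11667.

-45.12083, -45.11667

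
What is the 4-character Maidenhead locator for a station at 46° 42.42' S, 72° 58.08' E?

ME63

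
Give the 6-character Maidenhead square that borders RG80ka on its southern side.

RF89kx

Latitude subsquare a = 0; −1 → -1, wraps to 23 = x, carry into square.
Latitude square 0; −1 → -1, wraps to 9, carry into field.
Latitude field G = 6; −1 → 5 = F.
The longitude characters are unchanged.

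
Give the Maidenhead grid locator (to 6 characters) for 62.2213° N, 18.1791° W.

Offset from 180°W / 90°S: lon 161.8209°, lat 152.2213°.
Field (20°×10°, letters A–R): lon ⌊161.8209/20⌋ = 8 → I; lat ⌊152.2213/10⌋ = 15 → P.
Square (2°×1°, digits 0–9): lon ⌊1.8209/2⌋ = 0; lat ⌊2.2213/1⌋ = 2.
Subsquare (5′×2.5′, letters a–x): lon ⌊1.8209/0.0833333⌋ = 21 → v; lat ⌊0.2213/0.0416667⌋ = 5 → f.

IP02vf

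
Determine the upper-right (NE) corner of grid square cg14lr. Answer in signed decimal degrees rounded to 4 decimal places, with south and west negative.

Field C=2, G=6: +2·20° lon, +6·10° lat → SW at lon -140°, lat -30°.
Square 1, 4: +1·2° lon, +4·1° lat → SW at lon -138°, lat -26°.
Subsquare l=11, r=17: +11·0.0833333° lon, +17·0.0416667° lat → SW at lon -137.083°, lat -25.2917°.
Cell spans 0.0833333° lon × 0.0416667° lat. NE corner is SW corner plus one full cell.
latitude -25.2500, longitude -137.0000.

-25.2500, -137.0000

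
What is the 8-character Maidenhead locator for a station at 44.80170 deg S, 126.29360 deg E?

PE35de57

Offset from 180°W / 90°S: lon 306.29360°, lat 45.19830°.
Field: 306.29360/20 → 15 → P, 45.19830/10 → 4 → E; chars PE.
Square: 6.29360/2 → 3, 5.19830/1 → 5; chars 35.
Subsquare: 0.29360/0.0833333 → 3 → d, 0.19830/0.0416667 → 4 → e; chars de.
Extended square: 0.04360/0.00833333 → 5, 0.03163/0.00416667 → 7; chars 57.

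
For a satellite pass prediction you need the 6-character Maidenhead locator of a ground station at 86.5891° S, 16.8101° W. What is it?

Add 180° to longitude and 90° to latitude: 163.1899, 3.4109.
Field: 163.1899/20 → 8 → I, 3.4109/10 → 0 → A; chars IA.
Square: 3.1899/2 → 1, 3.4109/1 → 3; chars 13.
Subsquare: 1.1899/0.0833333 → 14 → o, 0.4109/0.0416667 → 9 → j; chars oj.

IA13oj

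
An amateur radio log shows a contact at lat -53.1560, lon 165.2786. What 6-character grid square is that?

RD26pu

Shift to the Maidenhead origin (180°W, 90°S): lon 345.2786, lat 36.8440.
Field (20°×10°, letters A–R): 345.2786/20 → 17 → R, 36.8440/10 → 3 → D; chars RD.
Square (2°×1°, digits 0–9): 5.2786/2 → 2, 6.8440/1 → 6; chars 26.
Subsquare (5′×2.5′, letters a–x): 1.2786/0.0833333 → 15 → p, 0.8440/0.0416667 → 20 → u; chars pu.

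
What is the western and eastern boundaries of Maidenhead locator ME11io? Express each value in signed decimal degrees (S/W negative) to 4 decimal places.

62.6667, 62.7500

Field M=12, E=4: +12·20° lon, +4·10° lat → SW at lon 60°, lat -50°.
Square 1, 1: +1·2° lon, +1·1° lat → SW at lon 62°, lat -49°.
Subsquare i=8, o=14: +8·0.0833333° lon, +14·0.0416667° lat → SW at lon 62.6667°, lat -48.4167°.
Cell spans 0.0833333° lon × 0.0416667° lat.
west 62.6667, east 62.7500.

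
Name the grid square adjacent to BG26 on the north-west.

Longitude square 2; −1 → 1.
Latitude square 6; +1 → 7.

BG17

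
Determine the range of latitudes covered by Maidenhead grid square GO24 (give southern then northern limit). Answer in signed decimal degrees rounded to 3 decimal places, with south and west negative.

Field G=6, O=14: +6·20° lon, +14·10° lat → SW at lon -60°, lat 50°.
Square 2, 4: +2·2° lon, +4·1° lat → SW at lon -56°, lat 54°.
Cell spans 2° lon × 1° lat.
south 54.000, north 55.000.

54.000, 55.000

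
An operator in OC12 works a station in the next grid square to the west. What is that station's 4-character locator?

OC02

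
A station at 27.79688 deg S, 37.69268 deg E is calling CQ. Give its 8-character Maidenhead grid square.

KG82ue38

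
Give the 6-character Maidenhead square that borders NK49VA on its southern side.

Latitude subsquare a = 0; −1 → -1, wraps to 23 = x, carry into square.
Latitude square 9; −1 → 8.
The longitude characters are unchanged.

NK48vx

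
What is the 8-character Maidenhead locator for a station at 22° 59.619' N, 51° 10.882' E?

LL52ox18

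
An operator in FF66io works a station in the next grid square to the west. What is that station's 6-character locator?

FF66ho

Longitude subsquare i = 8; −1 → 7 = h.
The latitude characters are unchanged.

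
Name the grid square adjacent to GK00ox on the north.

GK01oa

Latitude subsquare x = 23; +1 → 24, wraps to 0 = a, carry into square.
Latitude square 0; +1 → 1.
The longitude characters are unchanged.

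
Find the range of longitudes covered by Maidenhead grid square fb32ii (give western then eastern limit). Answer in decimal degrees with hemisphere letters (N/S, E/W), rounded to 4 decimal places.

Field F=5, B=1: +5·20° lon, +1·10° lat → SW at lon -80°, lat -80°.
Square 3, 2: +3·2° lon, +2·1° lat → SW at lon -74°, lat -78°.
Subsquare i=8, i=8: +8·0.0833333° lon, +8·0.0416667° lat → SW at lon -73.3333°, lat -77.6667°.
Cell spans 0.0833333° lon × 0.0416667° lat.
west 73.3333° W, east 73.2500° W.

73.3333° W, 73.2500° W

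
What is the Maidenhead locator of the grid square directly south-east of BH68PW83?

BH68pw92

Longitude extended square 8; +1 → 9.
Latitude extended square 3; −1 → 2.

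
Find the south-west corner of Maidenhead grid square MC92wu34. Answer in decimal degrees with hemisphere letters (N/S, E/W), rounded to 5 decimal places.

67.15000° S, 79.85833° E

Field M=12, C=2: +12·20° lon, +2·10° lat → SW at lon 60°, lat -70°.
Square 9, 2: +9·2° lon, +2·1° lat → SW at lon 78°, lat -68°.
Subsquare w=22, u=20: +22·0.0833333° lon, +20·0.0416667° lat → SW at lon 79.8333°, lat -67.1667°.
Extended square 3, 4: +3·0.00833333° lon, +4·0.00416667° lat → SW at lon 79.8583°, lat -67.15°.
latitude 67.15000° S, longitude 79.85833° E.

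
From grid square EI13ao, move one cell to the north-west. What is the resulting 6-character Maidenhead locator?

Longitude subsquare a = 0; −1 → -1, wraps to 23 = x, carry into square.
Longitude square 1; −1 → 0.
Latitude subsquare o = 14; +1 → 15 = p.

EI03xp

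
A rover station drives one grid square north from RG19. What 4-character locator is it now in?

RH10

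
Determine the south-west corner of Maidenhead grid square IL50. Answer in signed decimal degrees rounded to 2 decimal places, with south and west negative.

20.00, -10.00

Field I=8, L=11: +8·20° lon, +11·10° lat → SW at lon -20°, lat 20°.
Square 5, 0: +5·2° lon, +0·1° lat → SW at lon -10°, lat 20°.
latitude 20.00, longitude -10.00.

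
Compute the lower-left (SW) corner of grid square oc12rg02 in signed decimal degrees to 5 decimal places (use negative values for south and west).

-67.74167, 103.41667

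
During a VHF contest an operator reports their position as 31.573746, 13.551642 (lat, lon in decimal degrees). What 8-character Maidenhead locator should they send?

JM61sn67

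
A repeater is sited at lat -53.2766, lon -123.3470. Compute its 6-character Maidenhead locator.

CD86hr

Add 180° to longitude and 90° to latitude: 56.6530, 36.7234.
Field: lon ⌊56.6530/20⌋ = 2 → C; lat ⌊36.7234/10⌋ = 3 → D.
Square: lon ⌊16.6530/2⌋ = 8; lat ⌊6.7234/1⌋ = 6.
Subsquare: lon ⌊0.6530/0.0833333⌋ = 7 → h; lat ⌊0.7234/0.0416667⌋ = 17 → r.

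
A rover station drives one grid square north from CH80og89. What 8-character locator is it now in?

CH80oh80

Latitude extended square 9; +1 → 10, wraps to 0, carry into subsquare.
Latitude subsquare g = 6; +1 → 7 = h.
The longitude characters are unchanged.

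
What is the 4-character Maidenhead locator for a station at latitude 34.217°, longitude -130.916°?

CM44

Offset from 180°W / 90°S: lon 49.08°, lat 124.22°.
Field: 49.08/20 → 2 → C, 124.22/10 → 12 → M; chars CM.
Square: 9.08/2 → 4, 4.22/1 → 4; chars 44.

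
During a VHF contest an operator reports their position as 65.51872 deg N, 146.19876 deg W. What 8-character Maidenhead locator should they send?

BP65vm64

Shift to the Maidenhead origin (180°W, 90°S): lon 33.80124, lat 155.51872.
Field (20°×10°, letters A–R): lon ⌊33.80124/20⌋ = 1 → B; lat ⌊155.51872/10⌋ = 15 → P.
Square (2°×1°, digits 0–9): lon ⌊13.80124/2⌋ = 6; lat ⌊5.51872/1⌋ = 5.
Subsquare (5′×2.5′, letters a–x): lon ⌊1.80124/0.0833333⌋ = 21 → v; lat ⌊0.51872/0.0416667⌋ = 12 → m.
Extended square (30″×15″, digits 0–9): lon ⌊0.05124/0.00833333⌋ = 6; lat ⌊0.01872/0.00416667⌋ = 4.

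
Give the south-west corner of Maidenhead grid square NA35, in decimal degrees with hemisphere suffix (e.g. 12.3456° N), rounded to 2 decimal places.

Field N=13, A=0: +13·20° lon, +0·10° lat → SW at lon 80°, lat -90°.
Square 3, 5: +3·2° lon, +5·1° lat → SW at lon 86°, lat -85°.
latitude 85.00° S, longitude 86.00° E.

85.00° S, 86.00° E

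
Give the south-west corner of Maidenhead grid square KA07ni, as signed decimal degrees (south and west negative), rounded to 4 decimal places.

Field K=10, A=0: +10·20° lon, +0·10° lat → SW at lon 20°, lat -90°.
Square 0, 7: +0·2° lon, +7·1° lat → SW at lon 20°, lat -83°.
Subsquare n=13, i=8: +13·0.0833333° lon, +8·0.0416667° lat → SW at lon 21.0833°, lat -82.6667°.
latitude -82.6667, longitude 21.0833.

-82.6667, 21.0833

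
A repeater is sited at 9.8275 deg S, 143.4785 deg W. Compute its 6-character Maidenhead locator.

Shift to the Maidenhead origin (180°W, 90°S): lon 36.5215, lat 80.1725.
Field (20°×10°, letters A–R): lon ⌊36.5215/20⌋ = 1 → B; lat ⌊80.1725/10⌋ = 8 → I.
Square (2°×1°, digits 0–9): lon ⌊16.5215/2⌋ = 8; lat ⌊0.1725/1⌋ = 0.
Subsquare (5′×2.5′, letters a–x): lon ⌊0.5215/0.0833333⌋ = 6 → g; lat ⌊0.1725/0.0416667⌋ = 4 → e.

BI80ge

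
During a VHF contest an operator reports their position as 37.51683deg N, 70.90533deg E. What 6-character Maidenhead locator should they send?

MM57km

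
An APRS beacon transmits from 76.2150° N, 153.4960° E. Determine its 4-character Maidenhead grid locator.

Offset from 180°W / 90°S: lon 333.50°, lat 166.22°.
Field: lon ⌊333.50/20⌋ = 16 → Q; lat ⌊166.22/10⌋ = 16 → Q.
Square: lon ⌊13.50/2⌋ = 6; lat ⌊6.22/1⌋ = 6.

QQ66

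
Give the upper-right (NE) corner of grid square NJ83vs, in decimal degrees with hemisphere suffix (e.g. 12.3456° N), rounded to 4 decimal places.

3.7917° N, 97.8333° E

Field N=13, J=9: +13·20° lon, +9·10° lat → SW at lon 80°, lat 0°.
Square 8, 3: +8·2° lon, +3·1° lat → SW at lon 96°, lat 3°.
Subsquare v=21, s=18: +21·0.0833333° lon, +18·0.0416667° lat → SW at lon 97.75°, lat 3.75°.
Cell spans 0.0833333° lon × 0.0416667° lat. NE corner is SW corner plus one full cell.
latitude 3.7917° N, longitude 97.8333° E.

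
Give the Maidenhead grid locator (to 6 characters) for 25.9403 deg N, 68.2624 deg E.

ML45dw

Shift to the Maidenhead origin (180°W, 90°S): lon 248.2624, lat 115.9403.
Field: 248.2624/20 → 12 → M, 115.9403/10 → 11 → L; chars ML.
Square: 8.2624/2 → 4, 5.9403/1 → 5; chars 45.
Subsquare: 0.2624/0.0833333 → 3 → d, 0.9403/0.0416667 → 22 → w; chars dw.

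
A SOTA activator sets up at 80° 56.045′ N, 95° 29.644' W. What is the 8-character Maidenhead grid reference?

Add 180° to longitude and 90° to latitude: 84.50593, 170.93408.
Field: lon ⌊84.50593/20⌋ = 4 → E; lat ⌊170.93408/10⌋ = 17 → R.
Square: lon ⌊4.50593/2⌋ = 2; lat ⌊0.93408/1⌋ = 0.
Subsquare: lon ⌊0.50593/0.0833333⌋ = 6 → g; lat ⌊0.93408/0.0416667⌋ = 22 → w.
Extended square: lon ⌊0.00593/0.00833333⌋ = 0; lat ⌊0.01742/0.00416667⌋ = 4.

ER20gw04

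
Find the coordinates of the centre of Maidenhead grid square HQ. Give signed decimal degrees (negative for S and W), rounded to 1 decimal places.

75.0, -30.0

Field H=7, Q=16: +7·20° lon, +16·10° lat → SW at lon -40°, lat 70°.
Cell spans 20° lon × 10° lat. Centre is SW corner plus half of each.
latitude 75.0, longitude -30.0.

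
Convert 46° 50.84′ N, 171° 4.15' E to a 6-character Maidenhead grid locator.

RN56mu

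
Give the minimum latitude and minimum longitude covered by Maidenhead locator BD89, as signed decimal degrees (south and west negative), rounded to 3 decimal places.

-51.000, -144.000

Field B=1, D=3: +1·20° lon, +3·10° lat → SW at lon -160°, lat -60°.
Square 8, 9: +8·2° lon, +9·1° lat → SW at lon -144°, lat -51°.
latitude -51.000, longitude -144.000.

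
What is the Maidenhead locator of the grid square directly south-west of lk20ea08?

LK20da97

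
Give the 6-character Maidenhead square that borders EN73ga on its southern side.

EN72gx

Latitude subsquare a = 0; −1 → -1, wraps to 23 = x, carry into square.
Latitude square 3; −1 → 2.
The longitude characters are unchanged.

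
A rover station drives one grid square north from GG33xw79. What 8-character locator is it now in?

Latitude extended square 9; +1 → 10, wraps to 0, carry into subsquare.
Latitude subsquare w = 22; +1 → 23 = x.
The longitude characters are unchanged.

GG33xx70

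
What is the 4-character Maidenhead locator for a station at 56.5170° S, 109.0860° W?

DD53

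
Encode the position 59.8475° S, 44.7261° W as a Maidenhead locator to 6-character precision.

GD70pd

Shift to the Maidenhead origin (180°W, 90°S): lon 135.2739, lat 30.1525.
Field (20°×10°, letters A–R): lon ⌊135.2739/20⌋ = 6 → G; lat ⌊30.1525/10⌋ = 3 → D.
Square (2°×1°, digits 0–9): lon ⌊15.2739/2⌋ = 7; lat ⌊0.1525/1⌋ = 0.
Subsquare (5′×2.5′, letters a–x): lon ⌊1.2739/0.0833333⌋ = 15 → p; lat ⌊0.1525/0.0416667⌋ = 3 → d.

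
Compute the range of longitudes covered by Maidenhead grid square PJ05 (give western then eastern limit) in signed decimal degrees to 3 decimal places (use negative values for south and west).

Field P=15, J=9: +15·20° lon, +9·10° lat → SW at lon 120°, lat 0°.
Square 0, 5: +0·2° lon, +5·1° lat → SW at lon 120°, lat 5°.
Cell spans 2° lon × 1° lat.
west 120.000, east 122.000.

120.000, 122.000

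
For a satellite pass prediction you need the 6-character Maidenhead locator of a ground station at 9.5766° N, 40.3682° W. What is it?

GJ99tn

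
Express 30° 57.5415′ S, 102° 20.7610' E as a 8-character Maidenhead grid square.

Shift to the Maidenhead origin (180°W, 90°S): lon 282.34602, lat 59.04098.
Field: lon ⌊282.34602/20⌋ = 14 → O; lat ⌊59.04098/10⌋ = 5 → F.
Square: lon ⌊2.34602/2⌋ = 1; lat ⌊9.04098/1⌋ = 9.
Subsquare: lon ⌊0.34602/0.0833333⌋ = 4 → e; lat ⌊0.04098/0.0416667⌋ = 0 → a.
Extended square: lon ⌊0.01268/0.00833333⌋ = 1; lat ⌊0.04098/0.00416667⌋ = 9.

OF19ea19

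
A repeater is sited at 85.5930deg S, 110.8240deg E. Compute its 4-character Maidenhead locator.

OA54

Add 180° to longitude and 90° to latitude: 290.82, 4.41.
Field (20°×10°, letters A–R): lon ⌊290.82/20⌋ = 14 → O; lat ⌊4.41/10⌋ = 0 → A.
Square (2°×1°, digits 0–9): lon ⌊10.82/2⌋ = 5; lat ⌊4.41/1⌋ = 4.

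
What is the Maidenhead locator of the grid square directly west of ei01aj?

Longitude subsquare a = 0; −1 → -1, wraps to 23 = x, carry into square.
Longitude square 0; −1 → -1, wraps to 9, carry into field.
Longitude field E = 4; −1 → 3 = D.
The latitude characters are unchanged.

DI91xj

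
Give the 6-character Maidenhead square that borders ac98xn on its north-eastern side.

BC08ao

Longitude subsquare x = 23; +1 → 24, wraps to 0 = a, carry into square.
Longitude square 9; +1 → 10, wraps to 0, carry into field.
Longitude field A = 0; +1 → 1 = B.
Latitude subsquare n = 13; +1 → 14 = o.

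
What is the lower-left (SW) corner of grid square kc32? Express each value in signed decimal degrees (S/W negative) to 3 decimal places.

-68.000, 26.000

Field K=10, C=2: +10·20° lon, +2·10° lat → SW at lon 20°, lat -70°.
Square 3, 2: +3·2° lon, +2·1° lat → SW at lon 26°, lat -68°.
latitude -68.000, longitude 26.000.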